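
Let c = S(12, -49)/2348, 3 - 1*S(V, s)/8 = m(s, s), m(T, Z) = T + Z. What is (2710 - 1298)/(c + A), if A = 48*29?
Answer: 414422/408653 ≈ 1.0141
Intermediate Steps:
A = 1392
S(V, s) = 24 - 16*s (S(V, s) = 24 - 8*(s + s) = 24 - 16*s)
c = 202/587 (c = (24 - 16*(-49))/2348 = (24 + 784)*(1/2348) = 808*(1/2348) = 202/587 ≈ 0.34412)
(2710 - 1298)/(c + A) = (2710 - 1298)/(202/587 + 1392) = 1412/(817306/587) = 1412*(587/817306) = 414422/408653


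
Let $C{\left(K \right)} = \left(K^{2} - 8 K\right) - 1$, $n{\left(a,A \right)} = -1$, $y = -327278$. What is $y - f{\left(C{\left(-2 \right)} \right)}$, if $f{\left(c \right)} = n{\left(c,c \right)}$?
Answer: $-327277$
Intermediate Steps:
$C{\left(K \right)} = -1 + K^{2} - 8 K$
$f{\left(c \right)} = -1$
$y - f{\left(C{\left(-2 \right)} \right)} = -327278 - -1 = -327278 + 1 = -327277$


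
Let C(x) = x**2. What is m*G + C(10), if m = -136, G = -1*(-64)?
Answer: -8604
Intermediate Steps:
G = 64
m*G + C(10) = -136*64 + 10**2 = -8704 + 100 = -8604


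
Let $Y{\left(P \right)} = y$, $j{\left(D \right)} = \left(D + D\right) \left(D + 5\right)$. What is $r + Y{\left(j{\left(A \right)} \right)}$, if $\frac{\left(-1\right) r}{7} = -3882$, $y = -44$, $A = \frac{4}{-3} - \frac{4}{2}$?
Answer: $27130$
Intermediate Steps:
$A = - \frac{10}{3}$ ($A = 4 \left(- \frac{1}{3}\right) - 2 = - \frac{4}{3} - 2 = - \frac{10}{3} \approx -3.3333$)
$j{\left(D \right)} = 2 D \left(5 + D\right)$
$r = 27174$ ($r = \left(-7\right) \left(-3882\right) = 27174$)
$Y{\left(P \right)} = -44$
$r + Y{\left(j{\left(A \right)} \right)} = 27174 - 44 = 27130$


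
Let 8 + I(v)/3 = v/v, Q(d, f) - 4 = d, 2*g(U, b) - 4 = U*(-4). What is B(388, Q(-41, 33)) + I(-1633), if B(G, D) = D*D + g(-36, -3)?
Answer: 1422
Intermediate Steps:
g(U, b) = 2 - 2*U (g(U, b) = 2 + (U*(-4))/2 = 2 + (-4*U)/2 = 2 - 2*U)
Q(d, f) = 4 + d
B(G, D) = 74 + D² (B(G, D) = D*D + (2 - 2*(-36)) = D² + (2 + 72) = D² + 74 = 74 + D²)
I(v) = -21 (I(v) = -24 + 3*(v/v) = -24 + 3*1 = -24 + 3 = -21)
B(388, Q(-41, 33)) + I(-1633) = (74 + (4 - 41)²) - 21 = (74 + (-37)²) - 21 = (74 + 1369) - 21 = 1443 - 21 = 1422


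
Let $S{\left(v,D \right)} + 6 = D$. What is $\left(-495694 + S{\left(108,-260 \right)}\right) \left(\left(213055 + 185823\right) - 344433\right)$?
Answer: $-27002542200$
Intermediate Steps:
$S{\left(v,D \right)} = -6 + D$
$\left(-495694 + S{\left(108,-260 \right)}\right) \left(\left(213055 + 185823\right) - 344433\right) = \left(-495694 - 266\right) \left(\left(213055 + 185823\right) - 344433\right) = \left(-495694 - 266\right) \left(398878 - 344433\right) = \left(-495960\right) 54445 = -27002542200$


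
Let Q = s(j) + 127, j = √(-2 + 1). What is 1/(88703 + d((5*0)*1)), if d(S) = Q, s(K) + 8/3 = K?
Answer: 799446/71012656333 - 9*I/71012656333 ≈ 1.1258e-5 - 1.2674e-10*I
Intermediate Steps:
j = I (j = √(-1) = I ≈ 1.0*I)
s(K) = -8/3 + K
Q = 373/3 + I (Q = (-8/3 + I) + 127 = 373/3 + I ≈ 124.33 + 1.0*I)
d(S) = 373/3 + I
1/(88703 + d((5*0)*1)) = 1/(88703 + (373/3 + I)) = 1/(266482/3 + I) = 9*(266482/3 - I)/71012656333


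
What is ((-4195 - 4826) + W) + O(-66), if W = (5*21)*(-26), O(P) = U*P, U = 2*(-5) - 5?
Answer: -10761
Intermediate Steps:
U = -15 (U = -10 - 5 = -15)
O(P) = -15*P
W = -2730 (W = 105*(-26) = -2730)
((-4195 - 4826) + W) + O(-66) = ((-4195 - 4826) - 2730) - 15*(-66) = (-9021 - 2730) + 990 = -11751 + 990 = -10761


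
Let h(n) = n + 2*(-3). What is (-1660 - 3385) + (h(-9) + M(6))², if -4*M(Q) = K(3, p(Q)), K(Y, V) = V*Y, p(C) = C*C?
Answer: -3281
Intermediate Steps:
p(C) = C²
h(n) = -6 + n (h(n) = n - 6 = -6 + n)
M(Q) = -3*Q²/4 (M(Q) = -Q²*3/4 = -3*Q²/4)
(-1660 - 3385) + (h(-9) + M(6))² = (-1660 - 3385) + ((-6 - 9) - ¾*6²)² = -5045 + (-15 - ¾*36)² = -5045 + (-15 - 27)² = -5045 + (-42)² = -5045 + 1764 = -3281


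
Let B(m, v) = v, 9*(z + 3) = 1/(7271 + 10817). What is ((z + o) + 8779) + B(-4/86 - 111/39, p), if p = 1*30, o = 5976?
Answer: 2406391345/162792 ≈ 14782.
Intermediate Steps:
z = -488375/162792 (z = -3 + 1/(9*(7271 + 10817)) = -3 + (⅑)/18088 = -3 + (⅑)*(1/18088) = -3 + 1/162792 = -488375/162792 ≈ -3.0000)
p = 30
((z + o) + 8779) + B(-4/86 - 111/39, p) = ((-488375/162792 + 5976) + 8779) + 30 = (972356617/162792 + 8779) + 30 = 2401507585/162792 + 30 = 2406391345/162792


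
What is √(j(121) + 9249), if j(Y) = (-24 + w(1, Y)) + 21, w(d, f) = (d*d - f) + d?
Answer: √9127 ≈ 95.535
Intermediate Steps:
w(d, f) = d + d² - f (w(d, f) = (d² - f) + d = d + d² - f)
j(Y) = -1 - Y (j(Y) = (-24 + (1 + 1² - Y)) + 21 = (-24 + (1 + 1 - Y)) + 21 = (-24 + (2 - Y)) + 21 = (-22 - Y) + 21 = -1 - Y)
√(j(121) + 9249) = √((-1 - 1*121) + 9249) = √((-1 - 121) + 9249) = √(-122 + 9249) = √9127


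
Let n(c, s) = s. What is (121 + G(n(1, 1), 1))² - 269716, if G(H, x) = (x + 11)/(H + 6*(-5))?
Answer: -214602147/841 ≈ -2.5518e+5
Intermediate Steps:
G(H, x) = (11 + x)/(-30 + H) (G(H, x) = (11 + x)/(H - 30) = (11 + x)/(-30 + H))
(121 + G(n(1, 1), 1))² - 269716 = (121 + (11 + 1)/(-30 + 1))² - 269716 = (121 + 12/(-29))² - 269716 = (121 - 1/29*12)² - 269716 = (121 - 12/29)² - 269716 = (3497/29)² - 269716 = 12229009/841 - 269716 = -214602147/841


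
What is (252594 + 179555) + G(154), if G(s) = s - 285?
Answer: 432018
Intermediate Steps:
G(s) = -285 + s
(252594 + 179555) + G(154) = (252594 + 179555) + (-285 + 154) = 432149 - 131 = 432018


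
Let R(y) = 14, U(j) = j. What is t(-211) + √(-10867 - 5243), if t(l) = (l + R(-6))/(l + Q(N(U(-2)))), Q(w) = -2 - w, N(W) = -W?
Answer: 197/215 + 3*I*√1790 ≈ 0.91628 + 126.93*I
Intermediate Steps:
t(l) = (14 + l)/(-4 + l) (t(l) = (l + 14)/(l + (-2 - (-1)*(-2))) = (14 + l)/(l + (-2 - 1*2)) = (14 + l)/(l + (-2 - 2)) = (14 + l)/(l - 4) = (14 + l)/(-4 + l))
t(-211) + √(-10867 - 5243) = (14 - 211)/(-4 - 211) + √(-10867 - 5243) = -197/(-215) + √(-16110) = -1/215*(-197) + 3*I*√1790 = 197/215 + 3*I*√1790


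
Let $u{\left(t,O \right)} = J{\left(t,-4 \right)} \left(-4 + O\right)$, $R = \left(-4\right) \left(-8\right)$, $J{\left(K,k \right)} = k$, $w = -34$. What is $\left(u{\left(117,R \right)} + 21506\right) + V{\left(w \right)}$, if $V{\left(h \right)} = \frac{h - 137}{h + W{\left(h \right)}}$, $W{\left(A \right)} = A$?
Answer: $\frac{1454963}{68} \approx 21397.0$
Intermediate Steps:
$R = 32$
$u{\left(t,O \right)} = 16 - 4 O$ ($u{\left(t,O \right)} = - 4 \left(-4 + O\right) = 16 - 4 O$)
$V{\left(h \right)} = \frac{-137 + h}{2 h}$ ($V{\left(h \right)} = \frac{h - 137}{h + h} = \frac{-137 + h}{2 h}$)
$\left(u{\left(117,R \right)} + 21506\right) + V{\left(w \right)} = \left(\left(16 - 128\right) + 21506\right) + \frac{-137 - 34}{2 \left(-34\right)} = \left(\left(16 - 128\right) + 21506\right) + \frac{1}{2} \left(- \frac{1}{34}\right) \left(-171\right) = \left(-112 + 21506\right) + \frac{171}{68} = 21394 + \frac{171}{68} = \frac{1454963}{68}$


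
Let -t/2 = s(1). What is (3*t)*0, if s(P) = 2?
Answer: 0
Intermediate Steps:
t = -4 (t = -2*2 = -4)
(3*t)*0 = (3*(-4))*0 = -12*0 = 0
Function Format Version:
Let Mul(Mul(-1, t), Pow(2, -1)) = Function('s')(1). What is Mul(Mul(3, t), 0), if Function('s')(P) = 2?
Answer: 0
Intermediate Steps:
t = -4 (t = Mul(-2, 2) = -4)
Mul(Mul(3, t), 0) = Mul(Mul(3, -4), 0) = Mul(-12, 0) = 0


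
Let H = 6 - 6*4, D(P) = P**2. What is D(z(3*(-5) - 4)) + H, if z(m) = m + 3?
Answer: 238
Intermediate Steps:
z(m) = 3 + m
H = -18 (H = 6 - 24 = -18)
D(z(3*(-5) - 4)) + H = (3 + (3*(-5) - 4))**2 - 18 = (3 + (-15 - 4))**2 - 18 = (3 - 19)**2 - 18 = (-16)**2 - 18 = 256 - 18 = 238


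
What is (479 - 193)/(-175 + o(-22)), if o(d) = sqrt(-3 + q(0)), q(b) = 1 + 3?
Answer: -143/87 ≈ -1.6437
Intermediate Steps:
q(b) = 4
o(d) = 1 (o(d) = sqrt(-3 + 4) = sqrt(1) = 1)
(479 - 193)/(-175 + o(-22)) = (479 - 193)/(-175 + 1) = 286/(-174) = 286*(-1/174) = -143/87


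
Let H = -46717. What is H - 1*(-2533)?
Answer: -44184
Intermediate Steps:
H - 1*(-2533) = -46717 - 1*(-2533) = -46717 + 2533 = -44184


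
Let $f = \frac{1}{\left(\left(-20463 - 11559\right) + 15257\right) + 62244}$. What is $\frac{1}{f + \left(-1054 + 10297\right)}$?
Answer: $\frac{45479}{420362398} \approx 0.00010819$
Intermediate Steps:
$f = \frac{1}{45479}$ ($f = \frac{1}{\left(-32022 + 15257\right) + 62244} = \frac{1}{-16765 + 62244} = \frac{1}{45479} \approx 2.1988 \cdot 10^{-5}$)
$\frac{1}{f + \left(-1054 + 10297\right)} = \frac{1}{\frac{1}{45479} + \left(-1054 + 10297\right)} = \frac{1}{\frac{1}{45479} + 9243} = \frac{1}{\frac{420362398}{45479}} = \frac{45479}{420362398}$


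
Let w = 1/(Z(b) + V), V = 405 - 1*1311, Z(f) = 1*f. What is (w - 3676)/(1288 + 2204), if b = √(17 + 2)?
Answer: -1508662099/1433146482 - √19/2866292964 ≈ -1.0527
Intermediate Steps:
b = √19 ≈ 4.3589
Z(f) = f
V = -906 (V = 405 - 1311 = -906)
w = 1/(-906 + √19) (w = 1/(√19 - 906) = 1/(-906 + √19) ≈ -0.0011091)
(w - 3676)/(1288 + 2204) = ((-906/820817 - √19/820817) - 3676)/(1288 + 2204) = (-3017324198/820817 - √19/820817)/3492 = (-3017324198/820817 - √19/820817)*(1/3492) = -1508662099/1433146482 - √19/2866292964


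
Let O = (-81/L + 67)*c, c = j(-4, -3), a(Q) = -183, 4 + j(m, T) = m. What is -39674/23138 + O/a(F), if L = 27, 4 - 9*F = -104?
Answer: 2293157/2117127 ≈ 1.0831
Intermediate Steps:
F = 12 (F = 4/9 - ⅑*(-104) = 4/9 + 104/9 = 12)
j(m, T) = -4 + m
c = -8 (c = -4 - 4 = -8)
O = -512 (O = (-81/27 + 67)*(-8) = (-81*1/27 + 67)*(-8) = (-3 + 67)*(-8) = 64*(-8) = -512)
-39674/23138 + O/a(F) = -39674/23138 - 512/(-183) = -39674*1/23138 - 512*(-1/183) = -19837/11569 + 512/183 = 2293157/2117127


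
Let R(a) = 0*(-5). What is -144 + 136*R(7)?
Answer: -144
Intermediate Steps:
R(a) = 0
-144 + 136*R(7) = -144 + 136*0 = -144 + 0 = -144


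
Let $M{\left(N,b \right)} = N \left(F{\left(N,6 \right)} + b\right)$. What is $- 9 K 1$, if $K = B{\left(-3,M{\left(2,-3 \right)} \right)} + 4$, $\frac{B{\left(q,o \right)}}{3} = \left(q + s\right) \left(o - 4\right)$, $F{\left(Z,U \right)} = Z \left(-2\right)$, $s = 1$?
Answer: $-1008$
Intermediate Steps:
$F{\left(Z,U \right)} = - 2 Z$
$M{\left(N,b \right)} = N \left(b - 2 N\right)$ ($M{\left(N,b \right)} = N \left(- 2 N + b\right) = N \left(b - 2 N\right)$)
$B{\left(q,o \right)} = 3 \left(1 + q\right) \left(-4 + o\right)$ ($B{\left(q,o \right)} = 3 \left(q + 1\right) \left(o - 4\right) = 3 \left(1 + q\right) \left(-4 + o\right)$)
$K = 112$ ($K = \left(-12 - -36 + 3 \cdot 2 \left(-3 - 4\right) + 3 \cdot 2 \left(-3 - 4\right) \left(-3\right)\right) + 4 = \left(-12 + 36 + 3 \cdot 2 \left(-3 - 4\right) + 3 \cdot 2 \left(-3 - 4\right) \left(-3\right)\right) + 4 = \left(-12 + 36 + 3 \cdot 2 \left(-7\right) + 3 \cdot 2 \left(-7\right) \left(-3\right)\right) + 4 = \left(-12 + 36 + 3 \left(-14\right) + 3 \left(-14\right) \left(-3\right)\right) + 4 = \left(-12 + 36 - 42 + 126\right) + 4 = 108 + 4 = 112$)
$- 9 K 1 = \left(-9\right) 112 \cdot 1 = \left(-1008\right) 1 = -1008$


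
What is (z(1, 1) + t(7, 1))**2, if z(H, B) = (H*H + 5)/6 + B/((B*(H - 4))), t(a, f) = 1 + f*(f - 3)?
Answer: 1/9 ≈ 0.11111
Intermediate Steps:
t(a, f) = 1 + f*(-3 + f)
z(H, B) = 5/6 + 1/(-4 + H) + H**2/6 (z(H, B) = (H**2 + 5)*(1/6) + B/((B*(-4 + H))) = (5 + H**2)*(1/6) + B*(1/(B*(-4 + H))) = (5/6 + H**2/6) + 1/(-4 + H) = 5/6 + 1/(-4 + H) + H**2/6)
(z(1, 1) + t(7, 1))**2 = ((-14 + 1**3 - 4*1**2 + 5*1)/(6*(-4 + 1)) + (1 + 1**2 - 3*1))**2 = ((1/6)*(-14 + 1 - 4*1 + 5)/(-3) + (1 + 1 - 3))**2 = ((1/6)*(-1/3)*(-14 + 1 - 4 + 5) - 1)**2 = ((1/6)*(-1/3)*(-12) - 1)**2 = (2/3 - 1)**2 = (-1/3)**2 = 1/9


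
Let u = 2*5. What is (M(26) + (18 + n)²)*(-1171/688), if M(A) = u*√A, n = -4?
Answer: -57379/172 - 5855*√26/344 ≈ -420.39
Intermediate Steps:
u = 10
M(A) = 10*√A
(M(26) + (18 + n)²)*(-1171/688) = (10*√26 + (18 - 4)²)*(-1171/688) = (10*√26 + 14²)*(-1171*1/688) = (10*√26 + 196)*(-1171/688) = (196 + 10*√26)*(-1171/688) = -57379/172 - 5855*√26/344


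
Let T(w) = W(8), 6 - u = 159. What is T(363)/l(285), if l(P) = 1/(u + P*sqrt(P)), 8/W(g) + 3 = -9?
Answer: 102 - 190*sqrt(285) ≈ -3105.6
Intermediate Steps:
u = -153 (u = 6 - 1*159 = 6 - 159 = -153)
W(g) = -2/3 (W(g) = 8/(-3 - 9) = 8/(-12) = 8*(-1/12) = -2/3)
T(w) = -2/3
l(P) = 1/(-153 + P**(3/2)) (l(P) = 1/(-153 + P*sqrt(P)) = 1/(-153 + P**(3/2)))
T(363)/l(285) = -(-102 + 190*sqrt(285)) = -2*(-153 + 285*sqrt(285))/3 = 102 - 190*sqrt(285)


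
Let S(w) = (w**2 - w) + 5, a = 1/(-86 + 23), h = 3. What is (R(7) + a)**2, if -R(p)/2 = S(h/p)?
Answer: 17648401/194481 ≈ 90.746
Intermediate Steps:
a = -1/63 (a = 1/(-63) = -1/63 ≈ -0.015873)
S(w) = 5 + w**2 - w
R(p) = -10 - 18/p**2 + 6/p (R(p) = -2*(5 + (3/p)**2 - 3/p) = -2*(5 + 9/p**2 - 3/p) = -2*(5 - 3/p + 9/p**2) = -10 - 18/p**2 + 6/p)
(R(7) + a)**2 = ((-10 - 18/7**2 + 6/7) - 1/63)**2 = ((-10 - 18*1/49 + 6*(1/7)) - 1/63)**2 = ((-10 - 18/49 + 6/7) - 1/63)**2 = (-466/49 - 1/63)**2 = (-4201/441)**2 = 17648401/194481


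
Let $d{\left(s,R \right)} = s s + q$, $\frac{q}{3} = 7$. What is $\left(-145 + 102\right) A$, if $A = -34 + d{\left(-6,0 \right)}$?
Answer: $-989$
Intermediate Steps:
$q = 21$ ($q = 3 \cdot 7 = 21$)
$d{\left(s,R \right)} = 21 + s^{2}$ ($d{\left(s,R \right)} = s s + 21 = s^{2} + 21 = 21 + s^{2}$)
$A = 23$ ($A = -34 + \left(21 + \left(-6\right)^{2}\right) = -34 + \left(21 + 36\right) = -34 + 57 = 23$)
$\left(-145 + 102\right) A = \left(-145 + 102\right) 23 = \left(-43\right) 23 = -989$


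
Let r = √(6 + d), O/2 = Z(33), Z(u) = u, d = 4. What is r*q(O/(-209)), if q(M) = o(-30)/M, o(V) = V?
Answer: 95*√10 ≈ 300.42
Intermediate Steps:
O = 66 (O = 2*33 = 66)
r = √10 (r = √(6 + 4) = √10 ≈ 3.1623)
q(M) = -30/M
r*q(O/(-209)) = √10*(-30/(66/(-209))) = √10*(-30/(66*(-1/209))) = √10*(-30/(-6/19)) = √10*(-30*(-19/6)) = √10*95 = 95*√10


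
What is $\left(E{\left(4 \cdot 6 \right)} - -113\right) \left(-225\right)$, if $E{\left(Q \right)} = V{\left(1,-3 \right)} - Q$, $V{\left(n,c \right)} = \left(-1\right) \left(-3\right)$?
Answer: $-20700$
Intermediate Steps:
$V{\left(n,c \right)} = 3$
$E{\left(Q \right)} = 3 - Q$
$\left(E{\left(4 \cdot 6 \right)} - -113\right) \left(-225\right) = \left(\left(3 - 4 \cdot 6\right) - -113\right) \left(-225\right) = \left(\left(3 - 24\right) + 113\right) \left(-225\right) = \left(-21 + 113\right) \left(-225\right) = 92 \left(-225\right) = -20700$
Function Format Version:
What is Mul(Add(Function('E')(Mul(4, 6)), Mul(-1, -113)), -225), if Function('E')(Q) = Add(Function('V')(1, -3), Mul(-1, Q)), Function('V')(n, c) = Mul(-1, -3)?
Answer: -20700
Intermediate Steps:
Function('V')(n, c) = 3
Function('E')(Q) = Add(3, Mul(-1, Q))
Mul(Add(Function('E')(Mul(4, 6)), Mul(-1, -113)), -225) = Mul(Add(Add(3, Mul(-1, Mul(4, 6))), Mul(-1, -113)), -225) = Mul(Add(Add(3, Mul(-1, 24)), 113), -225) = Mul(Add(Add(3, -24), 113), -225) = Mul(Add(-21, 113), -225) = Mul(92, -225) = -20700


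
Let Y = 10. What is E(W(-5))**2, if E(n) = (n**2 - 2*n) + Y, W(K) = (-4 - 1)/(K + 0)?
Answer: 81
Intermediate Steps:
W(K) = -5/K
E(n) = 10 + n**2 - 2*n (E(n) = (n**2 - 2*n) + 10 = 10 + n**2 - 2*n)
E(W(-5))**2 = (10 + (-5/(-5))**2 - (-10)/(-5))**2 = (10 + (-5*(-1/5))**2 - (-10)*(-1)/5)**2 = (10 + 1**2 - 2*1)**2 = (10 + 1 - 2)**2 = 9**2 = 81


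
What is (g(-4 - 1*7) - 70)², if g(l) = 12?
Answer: 3364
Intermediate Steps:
(g(-4 - 1*7) - 70)² = (12 - 70)² = (-58)² = 3364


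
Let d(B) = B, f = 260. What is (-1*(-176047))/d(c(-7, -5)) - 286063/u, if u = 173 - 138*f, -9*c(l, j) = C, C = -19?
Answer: 56580427258/678433 ≈ 83399.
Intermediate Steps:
c(l, j) = 19/9 (c(l, j) = -1/9*(-19) = 19/9)
u = -35707 (u = 173 - 138*260 = 173 - 35880 = -35707)
(-1*(-176047))/d(c(-7, -5)) - 286063/u = (-1*(-176047))/(19/9) - 286063/(-35707) = 176047*(9/19) - 286063*(-1/35707) = 1584423/19 + 286063/35707 = 56580427258/678433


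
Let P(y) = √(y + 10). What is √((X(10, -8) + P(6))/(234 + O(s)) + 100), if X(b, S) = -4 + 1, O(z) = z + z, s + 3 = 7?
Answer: 3*√5378/22 ≈ 10.000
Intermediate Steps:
s = 4 (s = -3 + 7 = 4)
O(z) = 2*z
X(b, S) = -3
P(y) = √(10 + y)
√((X(10, -8) + P(6))/(234 + O(s)) + 100) = √((-3 + √(10 + 6))/(234 + 2*4) + 100) = √((-3 + √16)/(234 + 8) + 100) = √((-3 + 4)/242 + 100) = √(1*(1/242) + 100) = √(1/242 + 100) = √(24201/242) = 3*√5378/22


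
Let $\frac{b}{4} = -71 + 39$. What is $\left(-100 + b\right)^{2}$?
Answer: $51984$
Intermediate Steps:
$b = -128$ ($b = 4 \left(-71 + 39\right) = 4 \left(-32\right) = -128$)
$\left(-100 + b\right)^{2} = \left(-100 - 128\right)^{2} = \left(-228\right)^{2} = 51984$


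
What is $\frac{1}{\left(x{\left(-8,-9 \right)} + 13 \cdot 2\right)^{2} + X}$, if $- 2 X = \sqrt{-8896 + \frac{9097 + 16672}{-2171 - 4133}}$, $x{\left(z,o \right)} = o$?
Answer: $\frac{7287424}{2162171689} + \frac{24 i \sqrt{2456202698}}{2162171689} \approx 0.0033704 + 0.00055011 i$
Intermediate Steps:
$X = - \frac{3 i \sqrt{2456202698}}{3152}$ ($X = - \frac{\sqrt{-8896 + \frac{9097 + 16672}{-2171 - 4133}}}{2} = - \frac{\sqrt{-8896 + \frac{25769}{-6304}}}{2} = - \frac{\sqrt{-8896 + 25769 \left(- \frac{1}{6304}\right)}}{2} = - \frac{\sqrt{-8896 - \frac{25769}{6304}}}{2} = - \frac{\sqrt{- \frac{56106153}{6304}}}{2} = - \frac{\frac{3}{1576} i \sqrt{2456202698}}{2} = - \frac{3 i \sqrt{2456202698}}{3152} \approx - 47.17 i$)
$\frac{1}{\left(x{\left(-8,-9 \right)} + 13 \cdot 2\right)^{2} + X} = \frac{1}{\left(-9 + 13 \cdot 2\right)^{2} - \frac{3 i \sqrt{2456202698}}{3152}} = \frac{1}{\left(-9 + 26\right)^{2} - \frac{3 i \sqrt{2456202698}}{3152}} = \frac{1}{17^{2} - \frac{3 i \sqrt{2456202698}}{3152}} = \frac{1}{289 - \frac{3 i \sqrt{2456202698}}{3152}}$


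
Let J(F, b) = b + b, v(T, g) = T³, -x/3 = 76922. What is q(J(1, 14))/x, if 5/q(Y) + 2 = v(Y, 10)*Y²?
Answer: -5/3971567320356 ≈ -1.2589e-12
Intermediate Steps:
x = -230766 (x = -3*76922 = -230766)
J(F, b) = 2*b
q(Y) = 5/(-2 + Y⁵) (q(Y) = 5/(-2 + Y³*Y²) = 5/(-2 + Y⁵))
q(J(1, 14))/x = (5/(-2 + (2*14)⁵))/(-230766) = (5/(-2 + 28⁵))*(-1/230766) = (5/(-2 + 17210368))*(-1/230766) = (5/17210366)*(-1/230766) = -5/3971567320356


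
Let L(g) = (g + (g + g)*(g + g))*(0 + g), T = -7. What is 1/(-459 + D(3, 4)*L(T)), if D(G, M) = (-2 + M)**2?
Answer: -1/5751 ≈ -0.00017388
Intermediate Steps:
L(g) = g*(g + 4*g**2) (L(g) = (g + (2*g)*(2*g))*g = (g + 4*g**2)*g = g*(g + 4*g**2))
1/(-459 + D(3, 4)*L(T)) = 1/(-459 + (-2 + 4)**2*((-7)**2*(1 + 4*(-7)))) = 1/(-459 + 2**2*(49*(1 - 28))) = 1/(-459 + 4*(49*(-27))) = 1/(-459 + 4*(-1323)) = 1/(-459 - 5292) = 1/(-5751) = -1/5751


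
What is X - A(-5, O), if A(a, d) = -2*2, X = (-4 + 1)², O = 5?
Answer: 13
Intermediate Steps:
X = 9 (X = (-3)² = 9)
A(a, d) = -4
X - A(-5, O) = 9 - 1*(-4) = 9 + 4 = 13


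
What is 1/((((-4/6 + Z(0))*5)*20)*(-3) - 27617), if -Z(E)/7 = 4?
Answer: -1/19017 ≈ -5.2585e-5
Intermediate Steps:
Z(E) = -28 (Z(E) = -7*4 = -28)
1/((((-4/6 + Z(0))*5)*20)*(-3) - 27617) = 1/((((-4/6 - 28)*5)*20)*(-3) - 27617) = 1/((((-4*1/6 - 28)*5)*20)*(-3) - 27617) = 1/((((-2/3 - 28)*5)*20)*(-3) - 27617) = 1/((-86/3*5*20)*(-3) - 27617) = 1/(-430/3*20*(-3) - 27617) = 1/(-8600/3*(-3) - 27617) = 1/(8600 - 27617) = 1/(-19017) = -1/19017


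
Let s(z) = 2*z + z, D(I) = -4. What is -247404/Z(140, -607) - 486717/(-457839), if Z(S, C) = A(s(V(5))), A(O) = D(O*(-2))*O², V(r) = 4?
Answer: 1051403231/2441808 ≈ 430.58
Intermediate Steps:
s(z) = 3*z
A(O) = -4*O²
Z(S, C) = -576 (Z(S, C) = -4*(3*4)² = -4*12² = -4*144 = -576)
-247404/Z(140, -607) - 486717/(-457839) = -247404/(-576) - 486717/(-457839) = -247404*(-1/576) - 486717*(-1/457839) = 20617/48 + 162239/152613 = 1051403231/2441808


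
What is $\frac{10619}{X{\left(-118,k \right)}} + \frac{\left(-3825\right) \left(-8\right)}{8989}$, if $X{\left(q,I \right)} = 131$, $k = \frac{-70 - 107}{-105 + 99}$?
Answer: $\frac{99462791}{1177559} \approx 84.465$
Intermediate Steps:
$k = \frac{59}{2}$ ($k = - \frac{177}{-6} = \left(-177\right) \left(- \frac{1}{6}\right) = \frac{59}{2} \approx 29.5$)
$\frac{10619}{X{\left(-118,k \right)}} + \frac{\left(-3825\right) \left(-8\right)}{8989} = \frac{10619}{131} + \frac{\left(-3825\right) \left(-8\right)}{8989} = 10619 \cdot \frac{1}{131} + 30600 \cdot \frac{1}{8989} = \frac{10619}{131} + \frac{30600}{8989} = \frac{99462791}{1177559}$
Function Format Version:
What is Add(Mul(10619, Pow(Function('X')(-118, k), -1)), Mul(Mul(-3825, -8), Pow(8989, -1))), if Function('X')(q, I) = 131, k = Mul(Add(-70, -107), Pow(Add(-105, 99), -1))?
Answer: Rational(99462791, 1177559) ≈ 84.465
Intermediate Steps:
k = Rational(59, 2) (k = Mul(-177, Pow(-6, -1)) = Mul(-177, Rational(-1, 6)) = Rational(59, 2) ≈ 29.500)
Add(Mul(10619, Pow(Function('X')(-118, k), -1)), Mul(Mul(-3825, -8), Pow(8989, -1))) = Add(Mul(10619, Pow(131, -1)), Mul(Mul(-3825, -8), Pow(8989, -1))) = Add(Mul(10619, Rational(1, 131)), Mul(30600, Rational(1, 8989))) = Add(Rational(10619, 131), Rational(30600, 8989)) = Rational(99462791, 1177559)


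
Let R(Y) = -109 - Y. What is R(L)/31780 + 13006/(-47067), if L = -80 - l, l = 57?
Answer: -14714743/53421045 ≈ -0.27545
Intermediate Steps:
L = -137 (L = -80 - 1*57 = -80 - 57 = -137)
R(L)/31780 + 13006/(-47067) = (-109 - 1*(-137))/31780 + 13006/(-47067) = (-109 + 137)*(1/31780) + 13006*(-1/47067) = 28*(1/31780) - 13006/47067 = 1/1135 - 13006/47067 = -14714743/53421045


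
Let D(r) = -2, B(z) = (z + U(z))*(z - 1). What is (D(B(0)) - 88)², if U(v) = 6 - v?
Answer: 8100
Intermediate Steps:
B(z) = -6 + 6*z (B(z) = (z + (6 - z))*(z - 1) = 6*(-1 + z) = -6 + 6*z)
(D(B(0)) - 88)² = (-2 - 88)² = (-90)² = 8100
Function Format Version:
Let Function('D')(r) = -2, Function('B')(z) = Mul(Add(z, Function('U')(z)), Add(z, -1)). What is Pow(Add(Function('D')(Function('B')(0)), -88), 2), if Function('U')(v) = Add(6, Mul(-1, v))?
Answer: 8100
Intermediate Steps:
Function('B')(z) = Add(-6, Mul(6, z)) (Function('B')(z) = Mul(Add(z, Add(6, Mul(-1, z))), Add(z, -1)) = Mul(6, Add(-1, z)) = Add(-6, Mul(6, z)))
Pow(Add(Function('D')(Function('B')(0)), -88), 2) = Pow(Add(-2, -88), 2) = Pow(-90, 2) = 8100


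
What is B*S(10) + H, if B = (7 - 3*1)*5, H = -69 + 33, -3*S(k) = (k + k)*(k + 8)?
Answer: -2436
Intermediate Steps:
S(k) = -2*k*(8 + k)/3 (S(k) = -(k + k)*(k + 8)/3 = -2*k*(8 + k)/3)
H = -36
B = 20 (B = (7 - 3)*5 = 4*5 = 20)
B*S(10) + H = 20*(-⅔*10*(8 + 10)) - 36 = 20*(-⅔*10*18) - 36 = 20*(-120) - 36 = -2400 - 36 = -2436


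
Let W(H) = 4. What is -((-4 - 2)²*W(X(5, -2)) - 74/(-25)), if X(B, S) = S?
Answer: -3674/25 ≈ -146.96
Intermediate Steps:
-((-4 - 2)²*W(X(5, -2)) - 74/(-25)) = -((-4 - 2)²*4 - 74/(-25)) = -((-6)²*4 - 74*(-1/25)) = -(36*4 + 74/25) = -(144 + 74/25) = -1*3674/25 = -3674/25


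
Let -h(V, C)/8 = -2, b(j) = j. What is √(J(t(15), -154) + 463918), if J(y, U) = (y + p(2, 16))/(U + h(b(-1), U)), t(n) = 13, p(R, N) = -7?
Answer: √245412599/23 ≈ 681.12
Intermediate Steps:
h(V, C) = 16 (h(V, C) = -8*(-2) = 16)
J(y, U) = (-7 + y)/(16 + U) (J(y, U) = (y - 7)/(U + 16) = (-7 + y)/(16 + U))
√(J(t(15), -154) + 463918) = √((-7 + 13)/(16 - 154) + 463918) = √(6/(-138) + 463918) = √(-1/138*6 + 463918) = √(-1/23 + 463918) = √(10670113/23) = √245412599/23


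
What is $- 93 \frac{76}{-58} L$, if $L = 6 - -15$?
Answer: $\frac{74214}{29} \approx 2559.1$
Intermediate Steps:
$L = 21$ ($L = 6 + 15 = 21$)
$- 93 \frac{76}{-58} L = - 93 \frac{76}{-58} \cdot 21 = - 93 \cdot 76 \left(- \frac{1}{58}\right) 21 = \left(-93\right) \left(- \frac{38}{29}\right) 21 = \frac{3534}{29} \cdot 21 = \frac{74214}{29}$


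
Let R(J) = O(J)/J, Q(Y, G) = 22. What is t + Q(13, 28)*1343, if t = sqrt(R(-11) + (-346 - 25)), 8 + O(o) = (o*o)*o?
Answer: 29546 + I*sqrt(30162)/11 ≈ 29546.0 + 15.788*I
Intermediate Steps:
O(o) = -8 + o**3 (O(o) = -8 + (o*o)*o = -8 + o**2*o = -8 + o**3)
R(J) = (-8 + J**3)/J
t = I*sqrt(30162)/11 (t = sqrt((-8 + (-11)**3)/(-11) + (-346 - 25)) = sqrt(-(-8 - 1331)/11 - 371) = sqrt(-1/11*(-1339) - 371) = sqrt(1339/11 - 371) = sqrt(-2742/11) = I*sqrt(30162)/11 ≈ 15.788*I)
t + Q(13, 28)*1343 = I*sqrt(30162)/11 + 22*1343 = I*sqrt(30162)/11 + 29546 = 29546 + I*sqrt(30162)/11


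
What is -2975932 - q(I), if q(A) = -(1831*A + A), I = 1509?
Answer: -211444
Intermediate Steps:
q(A) = -1832*A
-2975932 - q(I) = -2975932 - (-1832)*1509 = -2975932 - 1*(-2764488) = -2975932 + 2764488 = -211444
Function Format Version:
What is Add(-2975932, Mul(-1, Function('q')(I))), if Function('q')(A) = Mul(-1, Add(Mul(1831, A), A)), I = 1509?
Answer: -211444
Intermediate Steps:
Function('q')(A) = Mul(-1832, A) (Function('q')(A) = Mul(-1, Mul(1832, A)) = Mul(-1832, A))
Add(-2975932, Mul(-1, Function('q')(I))) = Add(-2975932, Mul(-1, Mul(-1832, 1509))) = Add(-2975932, Mul(-1, -2764488)) = Add(-2975932, 2764488) = -211444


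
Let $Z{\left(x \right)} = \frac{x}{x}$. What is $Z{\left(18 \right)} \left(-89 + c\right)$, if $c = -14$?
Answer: $-103$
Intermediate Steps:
$Z{\left(x \right)} = 1$
$Z{\left(18 \right)} \left(-89 + c\right) = 1 \left(-89 - 14\right) = 1 \left(-103\right) = -103$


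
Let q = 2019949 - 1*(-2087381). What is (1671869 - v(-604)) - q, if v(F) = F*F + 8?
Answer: -2800285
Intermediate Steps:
v(F) = 8 + F² (v(F) = F² + 8 = 8 + F²)
q = 4107330 (q = 2019949 + 2087381 = 4107330)
(1671869 - v(-604)) - q = (1671869 - (8 + (-604)²)) - 1*4107330 = (1671869 - (8 + 364816)) - 4107330 = (1671869 - 1*364824) - 4107330 = (1671869 - 364824) - 4107330 = 1307045 - 4107330 = -2800285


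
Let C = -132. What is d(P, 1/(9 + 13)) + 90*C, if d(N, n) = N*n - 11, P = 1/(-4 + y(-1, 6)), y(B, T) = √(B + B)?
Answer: -1177210/99 - I*√2/396 ≈ -11891.0 - 0.0035712*I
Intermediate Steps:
y(B, T) = √2*√B (y(B, T) = √(2*B) = √2*√B)
P = 1/(-4 + I*√2) (P = 1/(-4 + √2*√(-1)) = 1/(-4 + √2*I) = 1/(-4 + I*√2) ≈ -0.22222 - 0.078567*I)
d(N, n) = -11 + N*n
d(P, 1/(9 + 13)) + 90*C = (-11 + (-2/9 - I*√2/18)/(9 + 13)) + 90*(-132) = (-11 + (-2/9 - I*√2/18)/22) - 11880 = (-11 + (-2/9 - I*√2/18)*(1/22)) - 11880 = (-11 + (-1/99 - I*√2/396)) - 11880 = (-1090/99 - I*√2/396) - 11880 = -1177210/99 - I*√2/396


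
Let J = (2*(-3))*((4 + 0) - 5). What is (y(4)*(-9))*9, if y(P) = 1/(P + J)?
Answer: -81/10 ≈ -8.1000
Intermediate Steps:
J = 6 (J = -6*(4 - 5) = -6*(-1) = 6)
y(P) = 1/(6 + P) (y(P) = 1/(P + 6) = 1/(6 + P))
(y(4)*(-9))*9 = (-9/(6 + 4))*9 = (-9/10)*9 = ((⅒)*(-9))*9 = -9/10*9 = -81/10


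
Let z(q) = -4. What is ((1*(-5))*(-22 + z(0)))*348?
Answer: 45240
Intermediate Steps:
((1*(-5))*(-22 + z(0)))*348 = ((1*(-5))*(-22 - 4))*348 = -5*(-26)*348 = 130*348 = 45240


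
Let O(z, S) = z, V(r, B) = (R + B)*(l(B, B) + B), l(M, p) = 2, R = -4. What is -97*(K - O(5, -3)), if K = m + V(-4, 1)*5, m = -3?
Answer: 5141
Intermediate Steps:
V(r, B) = (-4 + B)*(2 + B)
K = -48 (K = -3 + (-8 + 1² - 2*1)*5 = -3 + (-8 + 1 - 2)*5 = -3 - 9*5 = -3 - 45 = -48)
-97*(K - O(5, -3)) = -97*(-48 - 1*5) = -97*(-48 - 5) = -97*(-53) = 5141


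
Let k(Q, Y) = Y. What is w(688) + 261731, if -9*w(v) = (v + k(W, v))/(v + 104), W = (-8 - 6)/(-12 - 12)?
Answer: 233202149/891 ≈ 2.6173e+5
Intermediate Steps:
W = 7/12 (W = -14/(-24) = -14*(-1/24) = 7/12 ≈ 0.58333)
w(v) = -2*v/(9*(104 + v)) (w(v) = -(v + v)/(9*(v + 104)) = -2*v/(9*(104 + v)))
w(688) + 261731 = -2*688/(936 + 9*688) + 261731 = -2*688/(936 + 6192) + 261731 = -2*688/7128 + 261731 = -2*688*1/7128 + 261731 = -172/891 + 261731 = 233202149/891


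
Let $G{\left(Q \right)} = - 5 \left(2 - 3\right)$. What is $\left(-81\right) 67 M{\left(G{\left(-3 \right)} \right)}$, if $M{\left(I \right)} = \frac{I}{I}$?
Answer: $-5427$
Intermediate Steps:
$G{\left(Q \right)} = 5$ ($G{\left(Q \right)} = \left(-5\right) \left(-1\right) = 5$)
$M{\left(I \right)} = 1$
$\left(-81\right) 67 M{\left(G{\left(-3 \right)} \right)} = \left(-81\right) 67 \cdot 1 = \left(-5427\right) 1 = -5427$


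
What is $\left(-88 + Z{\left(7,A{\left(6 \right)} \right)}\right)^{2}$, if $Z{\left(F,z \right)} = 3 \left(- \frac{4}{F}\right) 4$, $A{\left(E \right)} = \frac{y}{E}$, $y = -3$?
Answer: $\frac{440896}{49} \approx 8997.9$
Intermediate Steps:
$A{\left(E \right)} = - \frac{3}{E}$
$Z{\left(F,z \right)} = - \frac{48}{F}$ ($Z{\left(F,z \right)} = - \frac{12}{F} 4 = - \frac{48}{F}$)
$\left(-88 + Z{\left(7,A{\left(6 \right)} \right)}\right)^{2} = \left(-88 - \frac{48}{7}\right)^{2} = \left(- \frac{664}{7}\right)^{2} = \frac{440896}{49}$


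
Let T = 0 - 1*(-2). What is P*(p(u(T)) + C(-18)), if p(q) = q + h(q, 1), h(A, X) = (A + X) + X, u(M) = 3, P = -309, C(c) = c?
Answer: 3090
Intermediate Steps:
T = 2 (T = 0 + 2 = 2)
h(A, X) = A + 2*X
p(q) = 2 + 2*q (p(q) = q + (q + 2*1) = q + (q + 2) = q + (2 + q) = 2 + 2*q)
P*(p(u(T)) + C(-18)) = -309*((2 + 2*3) - 18) = -309*((2 + 6) - 18) = -309*(8 - 18) = -309*(-10) = 3090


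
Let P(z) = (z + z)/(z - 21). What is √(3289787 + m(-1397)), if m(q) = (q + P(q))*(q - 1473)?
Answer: √3666314936027/709 ≈ 2700.7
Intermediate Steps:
P(z) = 2*z/(-21 + z) (P(z) = (2*z)/(-21 + z) = 2*z/(-21 + z))
m(q) = (-1473 + q)*(q + 2*q/(-21 + q)) (m(q) = (q + 2*q/(-21 + q))*(q - 1473) = (q + 2*q/(-21 + q))*(-1473 + q) = (-1473 + q)*(q + 2*q/(-21 + q)))
√(3289787 + m(-1397)) = √(3289787 - 1397*(27987 + (-1397)² - 1492*(-1397))/(-21 - 1397)) = √(3289787 - 1397*(27987 + 1951609 + 2084324)/(-1418)) = √(3289787 - 1397*(-1/1418)*4063920) = √(3289787 + 2838648120/709) = √(5171107103/709) = √3666314936027/709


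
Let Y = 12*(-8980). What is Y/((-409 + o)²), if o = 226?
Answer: -35920/11163 ≈ -3.2178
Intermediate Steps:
Y = -107760
Y/((-409 + o)²) = -107760/(-409 + 226)² = -107760/((-183)²) = -107760/33489 = -107760*1/33489 = -35920/11163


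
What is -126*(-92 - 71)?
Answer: 20538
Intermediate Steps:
-126*(-92 - 71) = -126*(-163) = 20538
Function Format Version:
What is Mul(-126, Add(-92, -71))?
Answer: 20538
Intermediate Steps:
Mul(-126, Add(-92, -71)) = Mul(-126, -163) = 20538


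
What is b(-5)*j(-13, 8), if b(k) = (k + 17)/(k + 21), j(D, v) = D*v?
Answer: -78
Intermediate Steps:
b(k) = (17 + k)/(21 + k)
b(-5)*j(-13, 8) = ((17 - 5)/(21 - 5))*(-13*8) = (12/16)*(-104) = ((1/16)*12)*(-104) = (3/4)*(-104) = -78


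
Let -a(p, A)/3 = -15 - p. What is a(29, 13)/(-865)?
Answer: -132/865 ≈ -0.15260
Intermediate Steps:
a(p, A) = 45 + 3*p (a(p, A) = -3*(-15 - p) = 45 + 3*p)
a(29, 13)/(-865) = (45 + 3*29)/(-865) = (45 + 87)*(-1/865) = 132*(-1/865) = -132/865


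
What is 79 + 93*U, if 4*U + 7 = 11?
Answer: 172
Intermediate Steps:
U = 1 (U = -7/4 + (¼)*11 = -7/4 + 11/4 = 1)
79 + 93*U = 79 + 93*1 = 79 + 93 = 172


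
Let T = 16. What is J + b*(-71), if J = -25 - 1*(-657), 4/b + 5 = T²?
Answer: 158348/251 ≈ 630.87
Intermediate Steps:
b = 4/251 (b = 4/(-5 + 16²) = 4/(-5 + 256) = 4/251 ≈ 0.015936)
J = 632 (J = -25 + 657 = 632)
J + b*(-71) = 632 + (4/251)*(-71) = 632 - 284/251 = 158348/251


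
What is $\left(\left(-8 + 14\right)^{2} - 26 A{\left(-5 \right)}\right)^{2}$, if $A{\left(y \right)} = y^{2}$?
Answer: $376996$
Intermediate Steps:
$\left(\left(-8 + 14\right)^{2} - 26 A{\left(-5 \right)}\right)^{2} = \left(\left(-8 + 14\right)^{2} - 26 \left(-5\right)^{2}\right)^{2} = \left(6^{2} - 650\right)^{2} = \left(36 - 650\right)^{2} = \left(-614\right)^{2} = 376996$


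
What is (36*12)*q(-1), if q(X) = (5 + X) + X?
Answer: 1296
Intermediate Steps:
q(X) = 5 + 2*X
(36*12)*q(-1) = (36*12)*(5 + 2*(-1)) = 432*(5 - 2) = 432*3 = 1296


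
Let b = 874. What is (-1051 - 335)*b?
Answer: -1211364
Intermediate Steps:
(-1051 - 335)*b = (-1051 - 335)*874 = -1386*874 = -1211364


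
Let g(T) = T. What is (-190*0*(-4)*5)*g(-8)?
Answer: 0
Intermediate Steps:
(-190*0*(-4)*5)*g(-8) = -190*0*(-4)*5*(-8) = -0*5*(-8) = -190*0*(-8) = 0*(-8) = 0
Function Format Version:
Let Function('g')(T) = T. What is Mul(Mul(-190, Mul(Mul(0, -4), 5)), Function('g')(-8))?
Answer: 0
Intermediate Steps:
Mul(Mul(-190, Mul(Mul(0, -4), 5)), Function('g')(-8)) = Mul(Mul(-190, Mul(Mul(0, -4), 5)), -8) = Mul(Mul(-190, Mul(0, 5)), -8) = Mul(Mul(-190, 0), -8) = Mul(0, -8) = 0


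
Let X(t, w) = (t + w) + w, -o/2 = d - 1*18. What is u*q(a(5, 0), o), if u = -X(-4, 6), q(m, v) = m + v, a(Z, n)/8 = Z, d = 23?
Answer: -240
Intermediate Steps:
a(Z, n) = 8*Z
o = -10 (o = -2*(23 - 1*18) = -2*(23 - 18) = -2*5 = -10)
X(t, w) = t + 2*w
u = -8 (u = -(-4 + 2*6) = -(-4 + 12) = -1*8 = -8)
u*q(a(5, 0), o) = -8*(8*5 - 10) = -8*(40 - 10) = -8*30 = -240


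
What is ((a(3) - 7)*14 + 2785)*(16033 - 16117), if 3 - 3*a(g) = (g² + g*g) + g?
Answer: -218652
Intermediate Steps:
a(g) = 1 - 2*g²/3 - g/3 (a(g) = 1 - ((g² + g*g) + g)/3 = 1 - ((g² + g²) + g)/3 = 1 - (2*g² + g)/3 = 1 - (g + 2*g²)/3 = 1 + (-2*g²/3 - g/3) = 1 - 2*g²/3 - g/3)
((a(3) - 7)*14 + 2785)*(16033 - 16117) = (((1 - ⅔*3² - ⅓*3) - 7)*14 + 2785)*(16033 - 16117) = (((1 - ⅔*9 - 1) - 7)*14 + 2785)*(-84) = (((1 - 6 - 1) - 7)*14 + 2785)*(-84) = ((-6 - 7)*14 + 2785)*(-84) = (-13*14 + 2785)*(-84) = (-182 + 2785)*(-84) = 2603*(-84) = -218652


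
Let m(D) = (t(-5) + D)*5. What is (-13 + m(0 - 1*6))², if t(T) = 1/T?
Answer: 1936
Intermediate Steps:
m(D) = -1 + 5*D (m(D) = (1/(-5) + D)*5 = (-⅕ + D)*5 = -1 + 5*D)
(-13 + m(0 - 1*6))² = (-13 + (-1 + 5*(0 - 1*6)))² = (-13 + (-1 + 5*(0 - 6)))² = (-13 + (-1 + 5*(-6)))² = (-13 + (-1 - 30))² = (-13 - 31)² = (-44)² = 1936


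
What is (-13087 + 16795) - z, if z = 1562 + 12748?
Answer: -10602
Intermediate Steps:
z = 14310
(-13087 + 16795) - z = (-13087 + 16795) - 1*14310 = 3708 - 14310 = -10602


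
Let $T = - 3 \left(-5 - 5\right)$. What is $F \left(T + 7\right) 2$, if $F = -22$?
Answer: $-1628$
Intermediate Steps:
$T = 30$ ($T = \left(-3\right) \left(-10\right) = 30$)
$F \left(T + 7\right) 2 = - 22 \left(30 + 7\right) 2 = \left(-22\right) 37 \cdot 2 = \left(-814\right) 2 = -1628$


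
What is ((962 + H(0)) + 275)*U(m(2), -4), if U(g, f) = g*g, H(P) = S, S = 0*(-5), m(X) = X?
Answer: 4948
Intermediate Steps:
S = 0
H(P) = 0
U(g, f) = g**2
((962 + H(0)) + 275)*U(m(2), -4) = ((962 + 0) + 275)*2**2 = (962 + 275)*4 = 1237*4 = 4948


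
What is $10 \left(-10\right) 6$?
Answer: $-600$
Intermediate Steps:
$10 \left(-10\right) 6 = \left(-100\right) 6 = -600$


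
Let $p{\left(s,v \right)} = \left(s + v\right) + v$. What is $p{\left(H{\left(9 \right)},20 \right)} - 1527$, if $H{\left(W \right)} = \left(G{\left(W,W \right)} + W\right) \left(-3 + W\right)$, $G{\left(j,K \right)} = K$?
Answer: $-1379$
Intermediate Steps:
$H{\left(W \right)} = 2 W \left(-3 + W\right)$ ($H{\left(W \right)} = \left(W + W\right) \left(-3 + W\right) = 2 W \left(-3 + W\right)$)
$p{\left(s,v \right)} = s + 2 v$
$p{\left(H{\left(9 \right)},20 \right)} - 1527 = \left(2 \cdot 9 \left(-3 + 9\right) + 2 \cdot 20\right) - 1527 = \left(2 \cdot 9 \cdot 6 + 40\right) - 1527 = \left(108 + 40\right) - 1527 = 148 - 1527 = -1379$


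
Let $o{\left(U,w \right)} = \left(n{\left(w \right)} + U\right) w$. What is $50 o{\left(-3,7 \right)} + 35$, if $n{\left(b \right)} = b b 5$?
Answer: $84735$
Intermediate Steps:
$n{\left(b \right)} = 5 b^{2}$ ($n{\left(b \right)} = b^{2} \cdot 5 = 5 b^{2}$)
$o{\left(U,w \right)} = w \left(U + 5 w^{2}\right)$ ($o{\left(U,w \right)} = \left(5 w^{2} + U\right) w = \left(U + 5 w^{2}\right) w = w \left(U + 5 w^{2}\right)$)
$50 o{\left(-3,7 \right)} + 35 = 50 \cdot 7 \left(-3 + 5 \cdot 7^{2}\right) + 35 = 50 \cdot 7 \left(-3 + 5 \cdot 49\right) + 35 = 50 \cdot 7 \left(-3 + 245\right) + 35 = 50 \cdot 7 \cdot 242 + 35 = 50 \cdot 1694 + 35 = 84700 + 35 = 84735$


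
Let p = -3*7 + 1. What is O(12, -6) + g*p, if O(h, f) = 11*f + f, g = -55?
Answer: 1028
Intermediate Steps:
p = -20 (p = -21 + 1 = -20)
O(h, f) = 12*f
O(12, -6) + g*p = 12*(-6) - 55*(-20) = -72 + 1100 = 1028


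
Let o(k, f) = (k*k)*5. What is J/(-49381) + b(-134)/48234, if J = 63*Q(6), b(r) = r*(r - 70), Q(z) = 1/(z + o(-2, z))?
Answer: 5848969279/10321320334 ≈ 0.56669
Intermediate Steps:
o(k, f) = 5*k² (o(k, f) = k²*5 = 5*k²)
Q(z) = 1/(20 + z) (Q(z) = 1/(z + 5*(-2)²) = 1/(z + 5*4) = 1/(z + 20) = 1/(20 + z))
b(r) = r*(-70 + r)
J = 63/26 (J = 63/(20 + 6) = 63/26 ≈ 2.4231)
J/(-49381) + b(-134)/48234 = (63/26)/(-49381) - 134*(-70 - 134)/48234 = (63/26)*(-1/49381) - 134*(-204)*(1/48234) = -63/1283906 + 27336*(1/48234) = -63/1283906 + 4556/8039 = 5848969279/10321320334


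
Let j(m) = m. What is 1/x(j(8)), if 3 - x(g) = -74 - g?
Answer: 1/85 ≈ 0.011765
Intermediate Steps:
x(g) = 77 + g (x(g) = 3 - (-74 - g) = 3 + (74 + g) = 77 + g)
1/x(j(8)) = 1/(77 + 8) = 1/85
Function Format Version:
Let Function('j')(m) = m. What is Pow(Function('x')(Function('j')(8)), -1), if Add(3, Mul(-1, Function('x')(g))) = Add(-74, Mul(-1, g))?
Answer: Rational(1, 85) ≈ 0.011765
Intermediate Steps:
Function('x')(g) = Add(77, g) (Function('x')(g) = Add(3, Mul(-1, Add(-74, Mul(-1, g)))) = Add(3, Add(74, g)) = Add(77, g))
Pow(Function('x')(Function('j')(8)), -1) = Pow(Add(77, 8), -1) = Pow(85, -1) = Rational(1, 85)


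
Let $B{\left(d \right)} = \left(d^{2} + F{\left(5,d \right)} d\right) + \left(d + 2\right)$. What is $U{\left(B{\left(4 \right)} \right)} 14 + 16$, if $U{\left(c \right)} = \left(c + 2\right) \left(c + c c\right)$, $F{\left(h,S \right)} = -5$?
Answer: $352$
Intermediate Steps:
$B{\left(d \right)} = 2 + d^{2} - 4 d$ ($B{\left(d \right)} = \left(d^{2} - 5 d\right) + \left(d + 2\right) = \left(d^{2} - 5 d\right) + \left(2 + d\right) = 2 + d^{2} - 4 d$)
$U{\left(c \right)} = \left(2 + c\right) \left(c + c^{2}\right)$
$U{\left(B{\left(4 \right)} \right)} 14 + 16 = \left(2 + 4^{2} - 16\right) \left(2 + \left(2 + 4^{2} - 16\right)^{2} + 3 \left(2 + 4^{2} - 16\right)\right) 14 + 16 = \left(2 + 16 - 16\right) \left(2 + \left(2 + 16 - 16\right)^{2} + 3 \left(2 + 16 - 16\right)\right) 14 + 16 = 2 \left(2 + 2^{2} + 3 \cdot 2\right) 14 + 16 = 2 \left(2 + 4 + 6\right) 14 + 16 = 2 \cdot 12 \cdot 14 + 16 = 24 \cdot 14 + 16 = 336 + 16 = 352$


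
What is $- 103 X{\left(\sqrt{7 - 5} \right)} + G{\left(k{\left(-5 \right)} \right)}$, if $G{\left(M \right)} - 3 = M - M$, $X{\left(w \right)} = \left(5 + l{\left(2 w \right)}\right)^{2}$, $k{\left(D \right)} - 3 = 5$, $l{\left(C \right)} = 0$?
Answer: $-2572$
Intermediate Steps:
$k{\left(D \right)} = 8$ ($k{\left(D \right)} = 3 + 5 = 8$)
$X{\left(w \right)} = 25$ ($X{\left(w \right)} = \left(5 + 0\right)^{2} = 5^{2} = 25$)
$G{\left(M \right)} = 3$ ($G{\left(M \right)} = 3 + \left(M - M\right) = 3 + 0 = 3$)
$- 103 X{\left(\sqrt{7 - 5} \right)} + G{\left(k{\left(-5 \right)} \right)} = \left(-103\right) 25 + 3 = -2575 + 3 = -2572$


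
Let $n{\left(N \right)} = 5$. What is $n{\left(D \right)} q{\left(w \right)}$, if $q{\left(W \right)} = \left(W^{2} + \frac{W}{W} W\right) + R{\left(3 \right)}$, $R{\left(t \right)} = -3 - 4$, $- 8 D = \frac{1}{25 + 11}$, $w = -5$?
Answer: $65$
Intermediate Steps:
$D = - \frac{1}{288}$ ($D = - \frac{1}{8 \left(25 + 11\right)} = - \frac{1}{8 \cdot 36} = \left(- \frac{1}{8}\right) \frac{1}{36} = - \frac{1}{288} \approx -0.0034722$)
$R{\left(t \right)} = -7$
$q{\left(W \right)} = -7 + W + W^{2}$ ($q{\left(W \right)} = \left(W^{2} + \frac{W}{W} W\right) - 7 = \left(W^{2} + 1 W\right) - 7 = \left(W^{2} + W\right) - 7 = \left(W + W^{2}\right) - 7 = -7 + W + W^{2}$)
$n{\left(D \right)} q{\left(w \right)} = 5 \left(-7 - 5 + \left(-5\right)^{2}\right) = 5 \left(-7 - 5 + 25\right) = 5 \cdot 13 = 65$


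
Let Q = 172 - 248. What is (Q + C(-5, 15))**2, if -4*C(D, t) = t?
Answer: 101761/16 ≈ 6360.1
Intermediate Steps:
C(D, t) = -t/4
Q = -76
(Q + C(-5, 15))**2 = (-76 - 1/4*15)**2 = (-76 - 15/4)**2 = (-319/4)**2 = 101761/16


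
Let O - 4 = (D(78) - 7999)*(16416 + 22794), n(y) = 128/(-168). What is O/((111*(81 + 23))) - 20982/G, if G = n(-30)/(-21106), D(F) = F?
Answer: -838761643168/1443 ≈ -5.8126e+8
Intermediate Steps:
n(y) = -16/21 (n(y) = 128*(-1/168) = -16/21)
O = -310582406 (O = 4 + (78 - 7999)*(16416 + 22794) = 4 - 7921*39210 = 4 - 310582410 = -310582406)
G = 8/221613 (G = -16/21/(-21106) = -16/21*(-1/21106) = 8/221613 ≈ 3.6099e-5)
O/((111*(81 + 23))) - 20982/G = -310582406*1/(111*(81 + 23)) - 20982/8/221613 = -310582406/(111*104) - 20982*221613/8 = -310582406/11544 - 2324941983/4 = -310582406*1/11544 - 2324941983/4 = -155291203/5772 - 2324941983/4 = -838761643168/1443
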